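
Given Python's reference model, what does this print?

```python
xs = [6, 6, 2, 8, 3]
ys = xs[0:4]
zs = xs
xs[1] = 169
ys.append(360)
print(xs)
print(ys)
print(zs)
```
[6, 169, 2, 8, 3]
[6, 6, 2, 8, 360]
[6, 169, 2, 8, 3]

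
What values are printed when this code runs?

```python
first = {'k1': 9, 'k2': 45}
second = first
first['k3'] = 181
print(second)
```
{'k1': 9, 'k2': 45, 'k3': 181}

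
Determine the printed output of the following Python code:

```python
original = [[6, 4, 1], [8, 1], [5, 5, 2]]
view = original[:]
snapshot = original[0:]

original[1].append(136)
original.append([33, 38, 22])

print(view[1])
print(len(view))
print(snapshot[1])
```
[8, 1, 136]
3
[8, 1, 136]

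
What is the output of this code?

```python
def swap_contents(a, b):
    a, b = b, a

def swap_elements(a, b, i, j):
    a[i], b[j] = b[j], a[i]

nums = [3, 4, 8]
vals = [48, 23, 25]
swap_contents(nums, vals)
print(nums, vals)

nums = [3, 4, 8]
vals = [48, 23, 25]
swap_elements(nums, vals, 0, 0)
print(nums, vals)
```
[3, 4, 8] [48, 23, 25]
[48, 4, 8] [3, 23, 25]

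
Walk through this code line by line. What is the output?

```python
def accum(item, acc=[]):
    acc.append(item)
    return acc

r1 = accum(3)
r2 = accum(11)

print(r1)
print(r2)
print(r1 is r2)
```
[3, 11]
[3, 11]
True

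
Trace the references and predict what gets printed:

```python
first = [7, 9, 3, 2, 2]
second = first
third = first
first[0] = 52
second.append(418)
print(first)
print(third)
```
[52, 9, 3, 2, 2, 418]
[52, 9, 3, 2, 2, 418]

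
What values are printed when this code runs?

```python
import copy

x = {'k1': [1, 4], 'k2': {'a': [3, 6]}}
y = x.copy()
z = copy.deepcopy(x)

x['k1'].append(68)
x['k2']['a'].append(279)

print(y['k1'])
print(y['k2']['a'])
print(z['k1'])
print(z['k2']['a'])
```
[1, 4, 68]
[3, 6, 279]
[1, 4]
[3, 6]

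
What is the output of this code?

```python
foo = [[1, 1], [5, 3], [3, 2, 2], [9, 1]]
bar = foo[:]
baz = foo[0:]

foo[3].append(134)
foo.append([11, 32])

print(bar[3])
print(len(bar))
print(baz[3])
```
[9, 1, 134]
4
[9, 1, 134]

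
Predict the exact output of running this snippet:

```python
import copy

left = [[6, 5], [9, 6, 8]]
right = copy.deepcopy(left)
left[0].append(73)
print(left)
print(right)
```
[[6, 5, 73], [9, 6, 8]]
[[6, 5], [9, 6, 8]]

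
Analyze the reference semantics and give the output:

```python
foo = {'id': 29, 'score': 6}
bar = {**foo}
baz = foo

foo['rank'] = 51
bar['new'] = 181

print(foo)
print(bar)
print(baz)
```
{'id': 29, 'score': 6, 'rank': 51}
{'id': 29, 'score': 6, 'new': 181}
{'id': 29, 'score': 6, 'rank': 51}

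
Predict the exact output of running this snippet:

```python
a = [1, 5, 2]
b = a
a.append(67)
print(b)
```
[1, 5, 2, 67]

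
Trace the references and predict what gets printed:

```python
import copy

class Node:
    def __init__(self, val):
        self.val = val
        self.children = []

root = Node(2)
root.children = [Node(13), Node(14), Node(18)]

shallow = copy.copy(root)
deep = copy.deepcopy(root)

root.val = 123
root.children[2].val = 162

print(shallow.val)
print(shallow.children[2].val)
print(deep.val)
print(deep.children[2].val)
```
2
162
2
18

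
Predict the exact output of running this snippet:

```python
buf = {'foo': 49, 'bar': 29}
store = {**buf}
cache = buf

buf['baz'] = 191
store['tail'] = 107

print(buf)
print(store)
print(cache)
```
{'foo': 49, 'bar': 29, 'baz': 191}
{'foo': 49, 'bar': 29, 'tail': 107}
{'foo': 49, 'bar': 29, 'baz': 191}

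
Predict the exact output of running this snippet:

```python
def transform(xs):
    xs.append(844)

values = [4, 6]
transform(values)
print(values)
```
[4, 6, 844]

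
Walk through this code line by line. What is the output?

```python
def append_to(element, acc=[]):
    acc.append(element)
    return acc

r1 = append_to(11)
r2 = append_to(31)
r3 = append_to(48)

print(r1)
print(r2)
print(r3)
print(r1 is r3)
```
[11, 31, 48]
[11, 31, 48]
[11, 31, 48]
True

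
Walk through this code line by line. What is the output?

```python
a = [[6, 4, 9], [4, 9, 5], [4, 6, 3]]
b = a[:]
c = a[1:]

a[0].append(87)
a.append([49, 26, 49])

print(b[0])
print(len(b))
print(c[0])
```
[6, 4, 9, 87]
3
[4, 9, 5]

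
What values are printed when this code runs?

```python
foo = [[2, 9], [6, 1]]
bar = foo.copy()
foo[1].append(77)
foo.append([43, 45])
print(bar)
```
[[2, 9], [6, 1, 77]]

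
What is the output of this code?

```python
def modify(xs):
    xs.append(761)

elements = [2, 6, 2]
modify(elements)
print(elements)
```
[2, 6, 2, 761]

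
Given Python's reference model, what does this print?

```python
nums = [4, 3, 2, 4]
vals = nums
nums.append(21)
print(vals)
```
[4, 3, 2, 4, 21]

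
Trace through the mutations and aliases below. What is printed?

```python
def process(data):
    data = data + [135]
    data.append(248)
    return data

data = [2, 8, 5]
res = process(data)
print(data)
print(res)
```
[2, 8, 5]
[2, 8, 5, 135, 248]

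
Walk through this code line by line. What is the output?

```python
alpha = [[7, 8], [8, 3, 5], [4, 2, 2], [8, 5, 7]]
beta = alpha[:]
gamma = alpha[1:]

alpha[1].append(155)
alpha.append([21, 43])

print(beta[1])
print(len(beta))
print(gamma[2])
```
[8, 3, 5, 155]
4
[8, 5, 7]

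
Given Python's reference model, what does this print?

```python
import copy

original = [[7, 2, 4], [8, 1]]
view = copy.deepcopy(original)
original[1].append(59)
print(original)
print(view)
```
[[7, 2, 4], [8, 1, 59]]
[[7, 2, 4], [8, 1]]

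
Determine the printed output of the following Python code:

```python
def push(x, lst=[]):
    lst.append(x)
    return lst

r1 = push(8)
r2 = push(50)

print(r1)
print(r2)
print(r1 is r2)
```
[8, 50]
[8, 50]
True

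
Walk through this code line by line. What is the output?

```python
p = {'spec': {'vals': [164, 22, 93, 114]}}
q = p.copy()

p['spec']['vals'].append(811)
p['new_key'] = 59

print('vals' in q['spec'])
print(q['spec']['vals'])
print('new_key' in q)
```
True
[164, 22, 93, 114, 811]
False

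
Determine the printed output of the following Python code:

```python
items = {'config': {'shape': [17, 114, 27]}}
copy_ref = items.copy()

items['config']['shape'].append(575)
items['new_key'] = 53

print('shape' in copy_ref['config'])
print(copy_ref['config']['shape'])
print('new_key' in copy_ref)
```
True
[17, 114, 27, 575]
False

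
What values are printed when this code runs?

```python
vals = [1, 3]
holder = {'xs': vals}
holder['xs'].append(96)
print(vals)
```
[1, 3, 96]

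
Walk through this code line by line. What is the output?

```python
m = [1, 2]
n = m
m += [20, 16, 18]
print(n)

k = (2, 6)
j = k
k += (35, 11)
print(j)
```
[1, 2, 20, 16, 18]
(2, 6)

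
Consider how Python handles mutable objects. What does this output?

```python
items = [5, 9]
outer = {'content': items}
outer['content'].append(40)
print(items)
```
[5, 9, 40]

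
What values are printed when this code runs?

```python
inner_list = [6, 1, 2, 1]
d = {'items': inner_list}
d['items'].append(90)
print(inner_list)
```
[6, 1, 2, 1, 90]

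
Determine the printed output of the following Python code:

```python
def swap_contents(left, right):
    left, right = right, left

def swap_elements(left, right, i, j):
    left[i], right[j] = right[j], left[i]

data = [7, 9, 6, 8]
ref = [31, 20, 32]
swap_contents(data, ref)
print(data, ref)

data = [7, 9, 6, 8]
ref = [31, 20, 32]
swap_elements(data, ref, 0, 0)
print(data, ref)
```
[7, 9, 6, 8] [31, 20, 32]
[31, 9, 6, 8] [7, 20, 32]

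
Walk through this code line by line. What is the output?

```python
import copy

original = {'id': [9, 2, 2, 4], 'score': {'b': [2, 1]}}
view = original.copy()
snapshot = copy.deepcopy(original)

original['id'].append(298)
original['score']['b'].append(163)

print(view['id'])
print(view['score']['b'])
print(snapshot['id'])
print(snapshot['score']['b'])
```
[9, 2, 2, 4, 298]
[2, 1, 163]
[9, 2, 2, 4]
[2, 1]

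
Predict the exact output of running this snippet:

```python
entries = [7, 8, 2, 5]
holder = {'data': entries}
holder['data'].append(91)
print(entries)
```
[7, 8, 2, 5, 91]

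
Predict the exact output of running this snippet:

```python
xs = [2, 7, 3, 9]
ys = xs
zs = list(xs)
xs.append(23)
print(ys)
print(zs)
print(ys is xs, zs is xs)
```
[2, 7, 3, 9, 23]
[2, 7, 3, 9]
True False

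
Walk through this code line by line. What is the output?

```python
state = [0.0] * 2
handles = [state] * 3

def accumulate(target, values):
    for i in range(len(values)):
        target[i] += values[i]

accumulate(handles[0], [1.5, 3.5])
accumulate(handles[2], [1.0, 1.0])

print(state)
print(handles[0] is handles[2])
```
[2.5, 4.5]
True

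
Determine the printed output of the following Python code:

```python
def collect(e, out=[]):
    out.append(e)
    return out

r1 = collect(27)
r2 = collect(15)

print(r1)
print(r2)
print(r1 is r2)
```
[27, 15]
[27, 15]
True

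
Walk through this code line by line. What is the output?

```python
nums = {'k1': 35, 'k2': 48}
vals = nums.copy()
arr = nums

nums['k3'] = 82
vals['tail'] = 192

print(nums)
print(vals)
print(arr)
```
{'k1': 35, 'k2': 48, 'k3': 82}
{'k1': 35, 'k2': 48, 'tail': 192}
{'k1': 35, 'k2': 48, 'k3': 82}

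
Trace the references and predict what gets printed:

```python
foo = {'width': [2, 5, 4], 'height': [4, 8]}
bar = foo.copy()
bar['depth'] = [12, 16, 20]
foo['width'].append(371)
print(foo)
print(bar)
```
{'width': [2, 5, 4, 371], 'height': [4, 8]}
{'width': [2, 5, 4, 371], 'height': [4, 8], 'depth': [12, 16, 20]}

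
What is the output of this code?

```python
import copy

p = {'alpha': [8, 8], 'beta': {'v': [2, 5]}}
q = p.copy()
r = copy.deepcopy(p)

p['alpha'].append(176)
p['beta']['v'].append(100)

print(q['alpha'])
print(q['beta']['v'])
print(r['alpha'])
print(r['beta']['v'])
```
[8, 8, 176]
[2, 5, 100]
[8, 8]
[2, 5]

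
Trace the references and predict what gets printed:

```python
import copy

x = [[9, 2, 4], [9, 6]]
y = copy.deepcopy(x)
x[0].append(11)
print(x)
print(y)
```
[[9, 2, 4, 11], [9, 6]]
[[9, 2, 4], [9, 6]]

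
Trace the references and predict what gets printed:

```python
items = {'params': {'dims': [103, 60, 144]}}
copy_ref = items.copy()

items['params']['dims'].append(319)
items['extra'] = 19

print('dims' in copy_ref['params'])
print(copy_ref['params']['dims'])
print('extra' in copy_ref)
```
True
[103, 60, 144, 319]
False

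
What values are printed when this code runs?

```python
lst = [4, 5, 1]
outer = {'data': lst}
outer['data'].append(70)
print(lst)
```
[4, 5, 1, 70]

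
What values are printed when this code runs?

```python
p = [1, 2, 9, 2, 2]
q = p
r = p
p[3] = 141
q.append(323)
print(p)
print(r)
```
[1, 2, 9, 141, 2, 323]
[1, 2, 9, 141, 2, 323]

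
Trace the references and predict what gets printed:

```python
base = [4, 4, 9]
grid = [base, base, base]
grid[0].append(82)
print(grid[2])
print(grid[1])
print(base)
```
[4, 4, 9, 82]
[4, 4, 9, 82]
[4, 4, 9, 82]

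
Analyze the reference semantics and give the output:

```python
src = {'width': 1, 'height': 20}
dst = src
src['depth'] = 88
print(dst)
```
{'width': 1, 'height': 20, 'depth': 88}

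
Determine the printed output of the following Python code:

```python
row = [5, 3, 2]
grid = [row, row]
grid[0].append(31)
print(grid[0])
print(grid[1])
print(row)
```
[5, 3, 2, 31]
[5, 3, 2, 31]
[5, 3, 2, 31]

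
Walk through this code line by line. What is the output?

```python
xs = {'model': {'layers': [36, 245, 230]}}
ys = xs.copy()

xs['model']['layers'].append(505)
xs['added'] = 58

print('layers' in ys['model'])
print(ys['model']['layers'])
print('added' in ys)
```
True
[36, 245, 230, 505]
False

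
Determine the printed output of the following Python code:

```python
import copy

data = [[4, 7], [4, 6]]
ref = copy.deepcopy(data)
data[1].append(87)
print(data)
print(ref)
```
[[4, 7], [4, 6, 87]]
[[4, 7], [4, 6]]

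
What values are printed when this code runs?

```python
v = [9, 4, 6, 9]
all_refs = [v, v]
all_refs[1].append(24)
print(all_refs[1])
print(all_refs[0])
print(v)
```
[9, 4, 6, 9, 24]
[9, 4, 6, 9, 24]
[9, 4, 6, 9, 24]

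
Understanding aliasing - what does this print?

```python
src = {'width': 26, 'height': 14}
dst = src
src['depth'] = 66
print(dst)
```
{'width': 26, 'height': 14, 'depth': 66}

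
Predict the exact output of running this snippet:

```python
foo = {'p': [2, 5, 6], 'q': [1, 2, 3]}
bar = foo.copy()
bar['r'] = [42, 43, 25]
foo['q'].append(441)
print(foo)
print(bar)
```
{'p': [2, 5, 6], 'q': [1, 2, 3, 441]}
{'p': [2, 5, 6], 'q': [1, 2, 3, 441], 'r': [42, 43, 25]}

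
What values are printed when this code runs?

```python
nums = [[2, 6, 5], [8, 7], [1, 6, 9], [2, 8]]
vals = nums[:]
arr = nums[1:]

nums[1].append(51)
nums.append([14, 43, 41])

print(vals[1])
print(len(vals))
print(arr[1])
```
[8, 7, 51]
4
[1, 6, 9]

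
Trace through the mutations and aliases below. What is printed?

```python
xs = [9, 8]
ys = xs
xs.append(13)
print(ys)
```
[9, 8, 13]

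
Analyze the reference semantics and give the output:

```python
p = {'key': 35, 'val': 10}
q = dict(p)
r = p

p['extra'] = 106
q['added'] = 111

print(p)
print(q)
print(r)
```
{'key': 35, 'val': 10, 'extra': 106}
{'key': 35, 'val': 10, 'added': 111}
{'key': 35, 'val': 10, 'extra': 106}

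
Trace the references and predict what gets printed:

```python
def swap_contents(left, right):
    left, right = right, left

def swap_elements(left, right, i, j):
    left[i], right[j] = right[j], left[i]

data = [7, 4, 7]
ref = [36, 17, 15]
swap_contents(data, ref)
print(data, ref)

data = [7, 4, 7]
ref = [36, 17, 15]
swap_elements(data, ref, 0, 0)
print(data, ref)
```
[7, 4, 7] [36, 17, 15]
[36, 4, 7] [7, 17, 15]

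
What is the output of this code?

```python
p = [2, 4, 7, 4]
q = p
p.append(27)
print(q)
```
[2, 4, 7, 4, 27]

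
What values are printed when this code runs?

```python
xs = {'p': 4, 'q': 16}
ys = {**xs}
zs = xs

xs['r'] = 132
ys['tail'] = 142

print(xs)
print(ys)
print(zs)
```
{'p': 4, 'q': 16, 'r': 132}
{'p': 4, 'q': 16, 'tail': 142}
{'p': 4, 'q': 16, 'r': 132}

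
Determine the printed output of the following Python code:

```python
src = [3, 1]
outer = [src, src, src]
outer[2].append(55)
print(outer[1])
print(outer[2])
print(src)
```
[3, 1, 55]
[3, 1, 55]
[3, 1, 55]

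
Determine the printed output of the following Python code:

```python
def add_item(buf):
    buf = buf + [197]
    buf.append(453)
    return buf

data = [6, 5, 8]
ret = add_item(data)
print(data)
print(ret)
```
[6, 5, 8]
[6, 5, 8, 197, 453]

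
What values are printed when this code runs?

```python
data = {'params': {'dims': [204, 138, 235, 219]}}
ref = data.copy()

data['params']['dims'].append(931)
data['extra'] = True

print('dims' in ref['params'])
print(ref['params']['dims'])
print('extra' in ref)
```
True
[204, 138, 235, 219, 931]
False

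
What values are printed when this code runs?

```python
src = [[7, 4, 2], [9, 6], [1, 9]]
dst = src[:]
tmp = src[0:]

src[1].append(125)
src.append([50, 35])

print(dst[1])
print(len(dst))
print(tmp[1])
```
[9, 6, 125]
3
[9, 6, 125]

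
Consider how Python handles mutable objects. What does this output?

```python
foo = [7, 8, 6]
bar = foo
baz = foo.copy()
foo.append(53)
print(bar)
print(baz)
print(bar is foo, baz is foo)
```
[7, 8, 6, 53]
[7, 8, 6]
True False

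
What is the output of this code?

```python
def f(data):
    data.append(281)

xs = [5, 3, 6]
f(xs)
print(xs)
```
[5, 3, 6, 281]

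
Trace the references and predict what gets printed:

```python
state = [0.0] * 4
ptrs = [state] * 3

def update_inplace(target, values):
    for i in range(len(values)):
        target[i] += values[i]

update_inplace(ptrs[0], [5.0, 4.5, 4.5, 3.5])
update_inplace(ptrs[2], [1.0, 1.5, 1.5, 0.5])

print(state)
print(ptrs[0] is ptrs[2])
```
[6.0, 6.0, 6.0, 4.0]
True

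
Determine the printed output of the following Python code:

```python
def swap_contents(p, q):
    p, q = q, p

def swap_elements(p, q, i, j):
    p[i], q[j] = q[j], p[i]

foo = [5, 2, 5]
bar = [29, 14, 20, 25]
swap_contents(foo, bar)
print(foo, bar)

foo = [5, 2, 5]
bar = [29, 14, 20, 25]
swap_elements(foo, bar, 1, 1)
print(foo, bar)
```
[5, 2, 5] [29, 14, 20, 25]
[5, 14, 5] [29, 2, 20, 25]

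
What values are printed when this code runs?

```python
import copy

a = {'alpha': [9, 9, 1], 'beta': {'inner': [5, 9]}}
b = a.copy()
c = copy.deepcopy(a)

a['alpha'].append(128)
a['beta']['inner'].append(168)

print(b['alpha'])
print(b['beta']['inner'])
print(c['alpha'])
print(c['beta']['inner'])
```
[9, 9, 1, 128]
[5, 9, 168]
[9, 9, 1]
[5, 9]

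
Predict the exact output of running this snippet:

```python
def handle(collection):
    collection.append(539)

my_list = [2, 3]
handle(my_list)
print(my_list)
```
[2, 3, 539]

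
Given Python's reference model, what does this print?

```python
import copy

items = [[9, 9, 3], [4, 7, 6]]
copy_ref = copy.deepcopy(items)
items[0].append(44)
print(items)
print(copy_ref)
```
[[9, 9, 3, 44], [4, 7, 6]]
[[9, 9, 3], [4, 7, 6]]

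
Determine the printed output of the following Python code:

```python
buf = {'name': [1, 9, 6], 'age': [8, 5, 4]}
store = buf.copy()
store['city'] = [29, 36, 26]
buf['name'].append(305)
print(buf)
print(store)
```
{'name': [1, 9, 6, 305], 'age': [8, 5, 4]}
{'name': [1, 9, 6, 305], 'age': [8, 5, 4], 'city': [29, 36, 26]}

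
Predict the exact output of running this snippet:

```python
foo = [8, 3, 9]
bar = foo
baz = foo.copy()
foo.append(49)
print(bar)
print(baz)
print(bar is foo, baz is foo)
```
[8, 3, 9, 49]
[8, 3, 9]
True False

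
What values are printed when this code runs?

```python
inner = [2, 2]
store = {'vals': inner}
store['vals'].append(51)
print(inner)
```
[2, 2, 51]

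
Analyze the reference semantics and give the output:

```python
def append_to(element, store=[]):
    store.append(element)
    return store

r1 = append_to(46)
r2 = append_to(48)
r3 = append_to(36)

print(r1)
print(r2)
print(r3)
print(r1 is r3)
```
[46, 48, 36]
[46, 48, 36]
[46, 48, 36]
True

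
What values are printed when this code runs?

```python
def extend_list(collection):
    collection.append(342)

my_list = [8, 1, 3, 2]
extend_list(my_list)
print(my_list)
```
[8, 1, 3, 2, 342]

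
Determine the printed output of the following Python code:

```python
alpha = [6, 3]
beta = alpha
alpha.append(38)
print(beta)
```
[6, 3, 38]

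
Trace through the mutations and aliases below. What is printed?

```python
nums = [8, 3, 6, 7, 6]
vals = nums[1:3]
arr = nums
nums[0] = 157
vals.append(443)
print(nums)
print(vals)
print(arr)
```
[157, 3, 6, 7, 6]
[3, 6, 443]
[157, 3, 6, 7, 6]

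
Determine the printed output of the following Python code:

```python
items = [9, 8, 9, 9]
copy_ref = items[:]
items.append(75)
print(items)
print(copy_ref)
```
[9, 8, 9, 9, 75]
[9, 8, 9, 9]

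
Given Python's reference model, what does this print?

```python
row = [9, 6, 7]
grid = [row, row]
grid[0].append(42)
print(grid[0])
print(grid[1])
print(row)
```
[9, 6, 7, 42]
[9, 6, 7, 42]
[9, 6, 7, 42]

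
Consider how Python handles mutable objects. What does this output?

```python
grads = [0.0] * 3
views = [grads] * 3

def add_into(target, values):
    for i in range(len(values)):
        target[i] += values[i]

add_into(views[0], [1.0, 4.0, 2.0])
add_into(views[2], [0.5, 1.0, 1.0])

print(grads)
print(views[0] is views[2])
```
[1.5, 5.0, 3.0]
True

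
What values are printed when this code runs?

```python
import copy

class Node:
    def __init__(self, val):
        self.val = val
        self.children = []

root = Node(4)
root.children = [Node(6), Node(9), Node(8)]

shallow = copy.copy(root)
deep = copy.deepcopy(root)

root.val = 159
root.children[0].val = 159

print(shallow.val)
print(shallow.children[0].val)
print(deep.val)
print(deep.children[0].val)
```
4
159
4
6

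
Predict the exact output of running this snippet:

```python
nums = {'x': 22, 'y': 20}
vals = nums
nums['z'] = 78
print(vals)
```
{'x': 22, 'y': 20, 'z': 78}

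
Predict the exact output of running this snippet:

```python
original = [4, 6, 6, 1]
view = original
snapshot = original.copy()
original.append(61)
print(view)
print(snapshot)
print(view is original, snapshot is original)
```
[4, 6, 6, 1, 61]
[4, 6, 6, 1]
True False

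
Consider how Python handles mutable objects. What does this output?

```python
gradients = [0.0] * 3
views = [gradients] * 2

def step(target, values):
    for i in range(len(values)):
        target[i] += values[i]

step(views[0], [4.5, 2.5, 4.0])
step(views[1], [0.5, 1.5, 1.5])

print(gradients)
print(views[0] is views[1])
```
[5.0, 4.0, 5.5]
True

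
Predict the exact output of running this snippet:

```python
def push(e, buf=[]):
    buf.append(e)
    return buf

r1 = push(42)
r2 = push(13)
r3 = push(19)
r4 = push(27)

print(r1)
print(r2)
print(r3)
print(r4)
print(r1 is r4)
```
[42, 13, 19, 27]
[42, 13, 19, 27]
[42, 13, 19, 27]
[42, 13, 19, 27]
True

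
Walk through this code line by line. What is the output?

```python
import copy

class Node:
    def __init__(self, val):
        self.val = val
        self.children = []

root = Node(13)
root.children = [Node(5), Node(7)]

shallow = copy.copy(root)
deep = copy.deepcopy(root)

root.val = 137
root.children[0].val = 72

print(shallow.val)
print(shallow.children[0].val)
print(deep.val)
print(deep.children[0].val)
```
13
72
13
5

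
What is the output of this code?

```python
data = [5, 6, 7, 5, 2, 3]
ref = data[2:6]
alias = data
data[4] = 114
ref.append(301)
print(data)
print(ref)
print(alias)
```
[5, 6, 7, 5, 114, 3]
[7, 5, 2, 3, 301]
[5, 6, 7, 5, 114, 3]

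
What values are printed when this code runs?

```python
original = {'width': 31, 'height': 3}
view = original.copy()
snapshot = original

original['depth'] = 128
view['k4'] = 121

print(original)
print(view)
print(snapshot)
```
{'width': 31, 'height': 3, 'depth': 128}
{'width': 31, 'height': 3, 'k4': 121}
{'width': 31, 'height': 3, 'depth': 128}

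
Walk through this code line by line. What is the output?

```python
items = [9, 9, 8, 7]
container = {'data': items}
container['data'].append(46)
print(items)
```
[9, 9, 8, 7, 46]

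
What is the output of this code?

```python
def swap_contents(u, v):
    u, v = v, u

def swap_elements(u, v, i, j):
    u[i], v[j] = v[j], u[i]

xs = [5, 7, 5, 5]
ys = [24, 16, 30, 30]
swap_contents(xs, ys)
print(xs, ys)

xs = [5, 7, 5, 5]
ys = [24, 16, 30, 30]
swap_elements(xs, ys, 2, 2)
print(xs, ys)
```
[5, 7, 5, 5] [24, 16, 30, 30]
[5, 7, 30, 5] [24, 16, 5, 30]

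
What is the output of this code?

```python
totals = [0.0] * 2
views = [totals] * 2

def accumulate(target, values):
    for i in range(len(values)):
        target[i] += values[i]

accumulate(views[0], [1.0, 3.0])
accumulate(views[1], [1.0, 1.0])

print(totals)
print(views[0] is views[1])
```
[2.0, 4.0]
True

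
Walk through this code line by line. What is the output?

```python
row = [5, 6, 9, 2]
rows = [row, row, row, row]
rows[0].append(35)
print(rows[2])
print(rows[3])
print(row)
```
[5, 6, 9, 2, 35]
[5, 6, 9, 2, 35]
[5, 6, 9, 2, 35]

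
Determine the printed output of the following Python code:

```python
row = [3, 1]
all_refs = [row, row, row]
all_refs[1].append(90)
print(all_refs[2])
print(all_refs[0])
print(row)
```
[3, 1, 90]
[3, 1, 90]
[3, 1, 90]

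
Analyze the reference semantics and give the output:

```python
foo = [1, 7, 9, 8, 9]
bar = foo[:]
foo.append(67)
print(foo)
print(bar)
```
[1, 7, 9, 8, 9, 67]
[1, 7, 9, 8, 9]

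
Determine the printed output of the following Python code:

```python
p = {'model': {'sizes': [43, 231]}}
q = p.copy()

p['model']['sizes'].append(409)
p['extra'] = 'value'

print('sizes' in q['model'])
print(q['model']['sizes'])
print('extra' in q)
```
True
[43, 231, 409]
False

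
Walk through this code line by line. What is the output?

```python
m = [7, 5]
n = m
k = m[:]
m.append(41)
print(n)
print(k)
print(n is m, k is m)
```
[7, 5, 41]
[7, 5]
True False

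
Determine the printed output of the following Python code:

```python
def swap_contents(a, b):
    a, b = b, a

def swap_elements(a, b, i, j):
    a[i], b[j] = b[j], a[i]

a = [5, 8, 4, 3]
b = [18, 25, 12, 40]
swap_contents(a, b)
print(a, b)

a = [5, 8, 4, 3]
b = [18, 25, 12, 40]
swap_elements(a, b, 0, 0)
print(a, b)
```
[5, 8, 4, 3] [18, 25, 12, 40]
[18, 8, 4, 3] [5, 25, 12, 40]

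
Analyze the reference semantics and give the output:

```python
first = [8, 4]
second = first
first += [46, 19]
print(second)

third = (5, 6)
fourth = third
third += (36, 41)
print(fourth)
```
[8, 4, 46, 19]
(5, 6)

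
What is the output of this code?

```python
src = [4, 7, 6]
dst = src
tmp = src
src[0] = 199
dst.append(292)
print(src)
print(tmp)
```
[199, 7, 6, 292]
[199, 7, 6, 292]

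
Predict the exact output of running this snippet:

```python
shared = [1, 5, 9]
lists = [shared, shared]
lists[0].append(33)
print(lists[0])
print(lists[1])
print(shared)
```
[1, 5, 9, 33]
[1, 5, 9, 33]
[1, 5, 9, 33]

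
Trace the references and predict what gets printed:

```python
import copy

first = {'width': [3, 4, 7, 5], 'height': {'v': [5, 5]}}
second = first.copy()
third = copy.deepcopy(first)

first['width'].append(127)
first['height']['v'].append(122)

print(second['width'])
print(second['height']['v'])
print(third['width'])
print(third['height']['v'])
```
[3, 4, 7, 5, 127]
[5, 5, 122]
[3, 4, 7, 5]
[5, 5]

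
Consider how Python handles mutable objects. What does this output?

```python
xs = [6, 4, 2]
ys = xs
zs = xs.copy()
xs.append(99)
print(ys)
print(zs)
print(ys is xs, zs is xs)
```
[6, 4, 2, 99]
[6, 4, 2]
True False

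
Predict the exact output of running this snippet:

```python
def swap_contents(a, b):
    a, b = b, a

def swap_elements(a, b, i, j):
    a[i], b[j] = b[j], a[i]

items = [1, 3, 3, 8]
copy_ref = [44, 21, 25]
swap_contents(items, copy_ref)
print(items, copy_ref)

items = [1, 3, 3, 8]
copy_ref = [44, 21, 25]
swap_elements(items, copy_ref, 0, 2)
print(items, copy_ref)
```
[1, 3, 3, 8] [44, 21, 25]
[25, 3, 3, 8] [44, 21, 1]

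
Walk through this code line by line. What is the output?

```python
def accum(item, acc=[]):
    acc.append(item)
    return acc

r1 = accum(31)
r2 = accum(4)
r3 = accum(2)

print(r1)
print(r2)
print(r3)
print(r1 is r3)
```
[31, 4, 2]
[31, 4, 2]
[31, 4, 2]
True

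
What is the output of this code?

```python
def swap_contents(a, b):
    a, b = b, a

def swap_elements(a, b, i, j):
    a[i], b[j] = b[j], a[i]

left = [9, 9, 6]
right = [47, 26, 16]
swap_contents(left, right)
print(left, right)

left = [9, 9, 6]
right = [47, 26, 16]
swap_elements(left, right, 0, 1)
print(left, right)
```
[9, 9, 6] [47, 26, 16]
[26, 9, 6] [47, 9, 16]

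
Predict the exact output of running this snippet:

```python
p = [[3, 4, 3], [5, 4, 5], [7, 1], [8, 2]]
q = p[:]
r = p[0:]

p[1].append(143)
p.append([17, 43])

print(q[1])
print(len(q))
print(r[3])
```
[5, 4, 5, 143]
4
[8, 2]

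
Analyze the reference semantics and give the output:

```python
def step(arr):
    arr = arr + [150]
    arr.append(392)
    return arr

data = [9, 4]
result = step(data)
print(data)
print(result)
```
[9, 4]
[9, 4, 150, 392]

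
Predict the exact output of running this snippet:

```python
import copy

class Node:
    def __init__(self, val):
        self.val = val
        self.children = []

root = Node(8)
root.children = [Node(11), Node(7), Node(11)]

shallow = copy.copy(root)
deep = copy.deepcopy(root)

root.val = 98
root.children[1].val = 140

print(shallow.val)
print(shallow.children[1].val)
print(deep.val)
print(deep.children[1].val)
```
8
140
8
7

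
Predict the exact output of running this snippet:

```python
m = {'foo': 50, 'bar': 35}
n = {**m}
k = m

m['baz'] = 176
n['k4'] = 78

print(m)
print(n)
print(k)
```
{'foo': 50, 'bar': 35, 'baz': 176}
{'foo': 50, 'bar': 35, 'k4': 78}
{'foo': 50, 'bar': 35, 'baz': 176}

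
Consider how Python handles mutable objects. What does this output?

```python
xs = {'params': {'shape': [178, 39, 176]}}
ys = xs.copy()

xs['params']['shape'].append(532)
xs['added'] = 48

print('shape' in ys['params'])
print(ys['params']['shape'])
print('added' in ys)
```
True
[178, 39, 176, 532]
False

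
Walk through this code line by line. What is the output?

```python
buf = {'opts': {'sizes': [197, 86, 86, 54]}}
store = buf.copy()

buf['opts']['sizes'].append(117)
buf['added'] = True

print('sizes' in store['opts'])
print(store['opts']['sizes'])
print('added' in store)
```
True
[197, 86, 86, 54, 117]
False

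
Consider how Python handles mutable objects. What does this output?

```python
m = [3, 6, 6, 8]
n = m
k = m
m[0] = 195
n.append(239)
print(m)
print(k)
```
[195, 6, 6, 8, 239]
[195, 6, 6, 8, 239]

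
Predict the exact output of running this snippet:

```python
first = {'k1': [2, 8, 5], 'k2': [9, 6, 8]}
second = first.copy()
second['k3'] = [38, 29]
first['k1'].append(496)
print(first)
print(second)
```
{'k1': [2, 8, 5, 496], 'k2': [9, 6, 8]}
{'k1': [2, 8, 5, 496], 'k2': [9, 6, 8], 'k3': [38, 29]}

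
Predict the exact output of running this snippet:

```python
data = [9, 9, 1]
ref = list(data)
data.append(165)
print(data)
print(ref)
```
[9, 9, 1, 165]
[9, 9, 1]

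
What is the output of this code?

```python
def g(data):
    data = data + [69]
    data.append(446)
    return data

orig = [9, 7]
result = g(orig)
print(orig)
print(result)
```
[9, 7]
[9, 7, 69, 446]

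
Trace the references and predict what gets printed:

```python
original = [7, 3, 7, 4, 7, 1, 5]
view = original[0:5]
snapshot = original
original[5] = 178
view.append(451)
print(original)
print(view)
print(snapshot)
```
[7, 3, 7, 4, 7, 178, 5]
[7, 3, 7, 4, 7, 451]
[7, 3, 7, 4, 7, 178, 5]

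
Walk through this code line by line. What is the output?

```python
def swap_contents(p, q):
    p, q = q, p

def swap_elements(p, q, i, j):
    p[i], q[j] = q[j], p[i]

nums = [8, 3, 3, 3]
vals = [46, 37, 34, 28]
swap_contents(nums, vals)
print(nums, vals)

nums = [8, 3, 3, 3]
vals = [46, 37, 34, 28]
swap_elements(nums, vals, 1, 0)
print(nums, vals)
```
[8, 3, 3, 3] [46, 37, 34, 28]
[8, 46, 3, 3] [3, 37, 34, 28]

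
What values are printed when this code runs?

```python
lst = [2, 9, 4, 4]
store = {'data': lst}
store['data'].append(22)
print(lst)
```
[2, 9, 4, 4, 22]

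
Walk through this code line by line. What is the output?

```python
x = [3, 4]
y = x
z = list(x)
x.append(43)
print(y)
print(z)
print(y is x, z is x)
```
[3, 4, 43]
[3, 4]
True False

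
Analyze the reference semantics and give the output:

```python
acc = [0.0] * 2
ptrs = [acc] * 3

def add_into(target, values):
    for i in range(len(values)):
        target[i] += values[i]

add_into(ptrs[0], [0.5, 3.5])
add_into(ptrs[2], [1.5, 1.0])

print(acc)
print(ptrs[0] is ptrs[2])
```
[2.0, 4.5]
True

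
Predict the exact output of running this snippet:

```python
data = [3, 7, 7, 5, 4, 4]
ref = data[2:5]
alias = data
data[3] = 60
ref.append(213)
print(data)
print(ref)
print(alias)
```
[3, 7, 7, 60, 4, 4]
[7, 5, 4, 213]
[3, 7, 7, 60, 4, 4]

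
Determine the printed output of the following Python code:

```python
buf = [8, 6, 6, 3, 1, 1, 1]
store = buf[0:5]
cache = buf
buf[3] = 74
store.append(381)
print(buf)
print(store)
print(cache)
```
[8, 6, 6, 74, 1, 1, 1]
[8, 6, 6, 3, 1, 381]
[8, 6, 6, 74, 1, 1, 1]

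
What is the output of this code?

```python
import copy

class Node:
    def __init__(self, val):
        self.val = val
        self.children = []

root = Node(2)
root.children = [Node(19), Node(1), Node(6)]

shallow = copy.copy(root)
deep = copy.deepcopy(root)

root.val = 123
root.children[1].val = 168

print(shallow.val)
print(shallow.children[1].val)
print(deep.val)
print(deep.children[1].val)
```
2
168
2
1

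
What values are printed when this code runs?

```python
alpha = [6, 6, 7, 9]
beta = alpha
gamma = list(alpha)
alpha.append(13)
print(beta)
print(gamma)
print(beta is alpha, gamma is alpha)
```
[6, 6, 7, 9, 13]
[6, 6, 7, 9]
True False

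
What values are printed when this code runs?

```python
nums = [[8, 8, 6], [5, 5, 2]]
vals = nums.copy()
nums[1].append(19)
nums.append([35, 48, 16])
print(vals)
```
[[8, 8, 6], [5, 5, 2, 19]]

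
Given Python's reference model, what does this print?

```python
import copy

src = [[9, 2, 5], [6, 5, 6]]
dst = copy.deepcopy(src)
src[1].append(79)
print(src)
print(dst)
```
[[9, 2, 5], [6, 5, 6, 79]]
[[9, 2, 5], [6, 5, 6]]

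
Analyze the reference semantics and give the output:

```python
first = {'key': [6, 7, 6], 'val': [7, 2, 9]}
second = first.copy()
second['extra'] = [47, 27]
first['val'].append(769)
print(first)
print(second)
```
{'key': [6, 7, 6], 'val': [7, 2, 9, 769]}
{'key': [6, 7, 6], 'val': [7, 2, 9, 769], 'extra': [47, 27]}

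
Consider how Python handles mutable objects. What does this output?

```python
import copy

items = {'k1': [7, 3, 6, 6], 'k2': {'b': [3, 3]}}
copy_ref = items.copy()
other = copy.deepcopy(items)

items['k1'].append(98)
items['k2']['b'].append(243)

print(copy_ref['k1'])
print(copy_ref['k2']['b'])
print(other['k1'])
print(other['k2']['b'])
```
[7, 3, 6, 6, 98]
[3, 3, 243]
[7, 3, 6, 6]
[3, 3]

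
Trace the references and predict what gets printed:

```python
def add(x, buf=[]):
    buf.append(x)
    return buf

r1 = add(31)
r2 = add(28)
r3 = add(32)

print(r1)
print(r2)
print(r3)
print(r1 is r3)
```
[31, 28, 32]
[31, 28, 32]
[31, 28, 32]
True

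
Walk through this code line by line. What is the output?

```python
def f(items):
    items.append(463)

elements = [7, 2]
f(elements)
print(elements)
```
[7, 2, 463]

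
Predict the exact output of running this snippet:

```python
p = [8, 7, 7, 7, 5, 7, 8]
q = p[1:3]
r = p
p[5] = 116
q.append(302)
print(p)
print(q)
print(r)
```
[8, 7, 7, 7, 5, 116, 8]
[7, 7, 302]
[8, 7, 7, 7, 5, 116, 8]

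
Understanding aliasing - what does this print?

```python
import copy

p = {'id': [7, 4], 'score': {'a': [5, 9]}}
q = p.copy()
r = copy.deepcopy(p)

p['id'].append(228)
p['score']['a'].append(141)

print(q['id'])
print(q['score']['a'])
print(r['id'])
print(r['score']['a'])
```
[7, 4, 228]
[5, 9, 141]
[7, 4]
[5, 9]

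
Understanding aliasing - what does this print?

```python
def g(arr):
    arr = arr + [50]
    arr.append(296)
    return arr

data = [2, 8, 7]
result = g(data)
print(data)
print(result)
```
[2, 8, 7]
[2, 8, 7, 50, 296]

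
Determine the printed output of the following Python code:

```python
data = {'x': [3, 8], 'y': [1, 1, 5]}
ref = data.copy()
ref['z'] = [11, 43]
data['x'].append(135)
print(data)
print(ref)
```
{'x': [3, 8, 135], 'y': [1, 1, 5]}
{'x': [3, 8, 135], 'y': [1, 1, 5], 'z': [11, 43]}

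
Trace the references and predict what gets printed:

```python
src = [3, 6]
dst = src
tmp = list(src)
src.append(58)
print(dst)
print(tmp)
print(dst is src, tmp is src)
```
[3, 6, 58]
[3, 6]
True False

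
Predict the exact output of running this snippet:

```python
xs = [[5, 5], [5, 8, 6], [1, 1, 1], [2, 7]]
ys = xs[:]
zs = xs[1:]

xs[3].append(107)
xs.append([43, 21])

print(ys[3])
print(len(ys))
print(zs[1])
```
[2, 7, 107]
4
[1, 1, 1]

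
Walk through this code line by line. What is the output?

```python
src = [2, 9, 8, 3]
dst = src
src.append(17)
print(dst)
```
[2, 9, 8, 3, 17]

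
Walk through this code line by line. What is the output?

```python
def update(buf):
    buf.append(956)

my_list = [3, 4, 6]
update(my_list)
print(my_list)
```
[3, 4, 6, 956]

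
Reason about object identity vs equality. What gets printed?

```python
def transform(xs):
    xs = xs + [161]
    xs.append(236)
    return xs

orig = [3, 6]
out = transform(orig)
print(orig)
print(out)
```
[3, 6]
[3, 6, 161, 236]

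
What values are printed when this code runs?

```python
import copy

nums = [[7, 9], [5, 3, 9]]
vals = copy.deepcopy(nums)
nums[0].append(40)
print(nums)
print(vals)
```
[[7, 9, 40], [5, 3, 9]]
[[7, 9], [5, 3, 9]]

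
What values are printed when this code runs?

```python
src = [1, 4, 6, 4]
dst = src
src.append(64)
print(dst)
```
[1, 4, 6, 4, 64]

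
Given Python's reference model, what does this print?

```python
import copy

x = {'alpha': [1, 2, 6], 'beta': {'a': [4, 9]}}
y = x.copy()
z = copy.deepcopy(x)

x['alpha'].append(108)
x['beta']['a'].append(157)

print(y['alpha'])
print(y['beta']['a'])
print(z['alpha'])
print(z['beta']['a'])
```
[1, 2, 6, 108]
[4, 9, 157]
[1, 2, 6]
[4, 9]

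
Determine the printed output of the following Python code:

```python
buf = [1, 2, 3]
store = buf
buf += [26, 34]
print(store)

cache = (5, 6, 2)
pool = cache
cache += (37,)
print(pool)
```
[1, 2, 3, 26, 34]
(5, 6, 2)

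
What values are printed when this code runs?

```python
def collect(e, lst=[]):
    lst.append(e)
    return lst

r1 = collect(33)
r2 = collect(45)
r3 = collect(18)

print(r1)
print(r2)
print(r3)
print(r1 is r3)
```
[33, 45, 18]
[33, 45, 18]
[33, 45, 18]
True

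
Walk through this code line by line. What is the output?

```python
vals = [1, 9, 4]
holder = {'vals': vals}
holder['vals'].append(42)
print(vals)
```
[1, 9, 4, 42]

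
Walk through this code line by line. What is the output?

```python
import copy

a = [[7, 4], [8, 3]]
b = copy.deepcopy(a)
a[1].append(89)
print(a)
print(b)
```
[[7, 4], [8, 3, 89]]
[[7, 4], [8, 3]]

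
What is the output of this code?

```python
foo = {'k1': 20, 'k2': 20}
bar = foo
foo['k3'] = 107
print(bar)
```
{'k1': 20, 'k2': 20, 'k3': 107}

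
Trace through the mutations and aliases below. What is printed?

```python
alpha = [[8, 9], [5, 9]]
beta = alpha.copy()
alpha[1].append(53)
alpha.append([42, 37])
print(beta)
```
[[8, 9], [5, 9, 53]]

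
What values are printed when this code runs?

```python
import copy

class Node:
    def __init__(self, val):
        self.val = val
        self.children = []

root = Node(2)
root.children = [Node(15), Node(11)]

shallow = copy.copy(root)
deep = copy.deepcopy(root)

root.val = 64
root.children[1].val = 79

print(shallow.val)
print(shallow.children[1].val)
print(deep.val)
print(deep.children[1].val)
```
2
79
2
11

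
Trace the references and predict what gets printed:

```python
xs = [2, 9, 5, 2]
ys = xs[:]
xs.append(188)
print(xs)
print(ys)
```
[2, 9, 5, 2, 188]
[2, 9, 5, 2]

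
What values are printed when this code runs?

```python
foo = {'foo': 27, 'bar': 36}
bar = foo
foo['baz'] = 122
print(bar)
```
{'foo': 27, 'bar': 36, 'baz': 122}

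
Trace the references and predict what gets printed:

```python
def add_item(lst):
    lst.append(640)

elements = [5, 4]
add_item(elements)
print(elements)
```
[5, 4, 640]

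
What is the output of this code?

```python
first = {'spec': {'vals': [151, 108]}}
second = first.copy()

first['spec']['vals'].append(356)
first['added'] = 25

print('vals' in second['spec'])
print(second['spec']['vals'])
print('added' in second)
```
True
[151, 108, 356]
False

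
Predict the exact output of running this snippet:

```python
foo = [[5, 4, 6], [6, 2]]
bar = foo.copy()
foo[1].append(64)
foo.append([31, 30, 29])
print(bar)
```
[[5, 4, 6], [6, 2, 64]]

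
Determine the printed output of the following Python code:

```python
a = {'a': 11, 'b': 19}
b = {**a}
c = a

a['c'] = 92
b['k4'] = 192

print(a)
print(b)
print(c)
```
{'a': 11, 'b': 19, 'c': 92}
{'a': 11, 'b': 19, 'k4': 192}
{'a': 11, 'b': 19, 'c': 92}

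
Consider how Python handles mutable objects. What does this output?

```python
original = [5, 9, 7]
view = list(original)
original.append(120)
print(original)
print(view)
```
[5, 9, 7, 120]
[5, 9, 7]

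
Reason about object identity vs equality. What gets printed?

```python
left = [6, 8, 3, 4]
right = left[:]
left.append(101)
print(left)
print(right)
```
[6, 8, 3, 4, 101]
[6, 8, 3, 4]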